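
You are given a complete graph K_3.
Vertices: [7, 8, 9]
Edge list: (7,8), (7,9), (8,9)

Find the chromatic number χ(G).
χ(G) = 3

Clique number ω(G) = 3 (lower bound: χ ≥ ω).
The clique on [7, 8, 9] has size 3, forcing χ ≥ 3, and the coloring below uses 3 colors, so χ(G) = 3.
A valid 3-coloring: color 1: [7]; color 2: [8]; color 3: [9].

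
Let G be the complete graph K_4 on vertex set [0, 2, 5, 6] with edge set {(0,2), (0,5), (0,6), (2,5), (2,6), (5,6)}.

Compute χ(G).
Clique number ω(G) = 4 (lower bound: χ ≥ ω).
The clique on [0, 2, 5, 6] has size 4, forcing χ ≥ 4, and the coloring below uses 4 colors, so χ(G) = 4.
A valid 4-coloring: color 1: [2]; color 2: [6]; color 3: [5]; color 4: [0].

χ(G) = 4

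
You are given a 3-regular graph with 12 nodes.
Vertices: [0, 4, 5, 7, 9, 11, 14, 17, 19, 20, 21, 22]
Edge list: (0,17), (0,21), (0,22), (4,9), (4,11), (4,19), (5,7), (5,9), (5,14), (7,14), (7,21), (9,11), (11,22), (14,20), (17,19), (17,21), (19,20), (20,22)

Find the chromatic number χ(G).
Clique number ω(G) = 3 (lower bound: χ ≥ ω).
The clique on [0, 17, 21] has size 3, forcing χ ≥ 3, and the coloring below uses 3 colors, so χ(G) = 3.
A valid 3-coloring: color 1: [9, 14, 19, 21, 22]; color 2: [5, 11, 17, 20]; color 3: [0, 4, 7].

χ(G) = 3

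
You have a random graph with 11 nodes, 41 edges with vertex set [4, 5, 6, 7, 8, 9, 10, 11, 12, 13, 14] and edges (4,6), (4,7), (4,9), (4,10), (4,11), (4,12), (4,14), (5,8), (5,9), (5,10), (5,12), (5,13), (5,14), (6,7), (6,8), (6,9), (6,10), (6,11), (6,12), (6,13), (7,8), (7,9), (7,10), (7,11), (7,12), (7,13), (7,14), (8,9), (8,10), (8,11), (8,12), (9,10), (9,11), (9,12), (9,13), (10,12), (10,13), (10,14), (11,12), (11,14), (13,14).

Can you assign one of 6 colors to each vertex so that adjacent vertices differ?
Yes, G is 6-colorable

A valid 6-coloring: color 1: [10, 11]; color 2: [5, 7]; color 3: [9, 14]; color 4: [12, 13]; color 5: [6]; color 6: [4, 8].
(χ(G) = 6 ≤ 6.)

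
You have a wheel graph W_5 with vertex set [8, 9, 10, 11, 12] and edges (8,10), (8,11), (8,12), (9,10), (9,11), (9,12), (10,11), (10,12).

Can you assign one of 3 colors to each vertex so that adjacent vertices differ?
A valid 3-coloring: color 1: [10]; color 2: [11, 12]; color 3: [8, 9].
(χ(G) = 3 ≤ 3.)

Yes, G is 3-colorable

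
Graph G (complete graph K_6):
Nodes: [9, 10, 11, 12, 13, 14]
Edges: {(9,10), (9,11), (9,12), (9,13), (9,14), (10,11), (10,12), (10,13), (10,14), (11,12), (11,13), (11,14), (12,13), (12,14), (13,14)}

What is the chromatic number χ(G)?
Clique number ω(G) = 6 (lower bound: χ ≥ ω).
The clique on [9, 10, 11, 12, 13, 14] has size 6, forcing χ ≥ 6, and the coloring below uses 6 colors, so χ(G) = 6.
A valid 6-coloring: color 1: [13]; color 2: [10]; color 3: [9]; color 4: [14]; color 5: [12]; color 6: [11].

χ(G) = 6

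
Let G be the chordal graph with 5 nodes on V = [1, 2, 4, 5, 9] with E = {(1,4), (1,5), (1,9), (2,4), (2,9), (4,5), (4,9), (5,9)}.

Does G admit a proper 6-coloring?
A valid 6-coloring: color 1: [4]; color 2: [9]; color 3: [1, 2]; color 4: [5].
(χ(G) = 4 ≤ 6.)

Yes, G is 6-colorable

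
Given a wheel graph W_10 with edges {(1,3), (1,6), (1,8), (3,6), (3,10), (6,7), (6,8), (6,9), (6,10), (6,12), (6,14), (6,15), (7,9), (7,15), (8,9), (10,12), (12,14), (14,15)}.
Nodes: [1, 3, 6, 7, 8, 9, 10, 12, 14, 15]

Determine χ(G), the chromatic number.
χ(G) = 4

Clique number ω(G) = 3 (lower bound: χ ≥ ω).
Odd cycle [3, 10, 12, 14, 15, 7, 9, 8, 1] needs 3 colors (χ ≥ 3).
Vertex 6 is adjacent to every vertex of [1, 3, 7, 8, 9, 10, 12, 14, 15], which already need 3 colors among themselves, so 6 needs a new color (χ ≥ 4).
The coloring below uses 4 colors, so χ(G) = 4.
A valid 4-coloring: color 1: [6]; color 2: [3, 8, 12, 15]; color 3: [1, 7, 10, 14]; color 4: [9].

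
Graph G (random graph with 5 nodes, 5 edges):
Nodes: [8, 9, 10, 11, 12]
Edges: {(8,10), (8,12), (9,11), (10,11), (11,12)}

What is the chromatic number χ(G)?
χ(G) = 2

Clique number ω(G) = 2 (lower bound: χ ≥ ω).
The graph is bipartite (no odd cycle), so 2 colors suffice: χ(G) = 2.
A valid 2-coloring: color 1: [8, 11]; color 2: [9, 10, 12].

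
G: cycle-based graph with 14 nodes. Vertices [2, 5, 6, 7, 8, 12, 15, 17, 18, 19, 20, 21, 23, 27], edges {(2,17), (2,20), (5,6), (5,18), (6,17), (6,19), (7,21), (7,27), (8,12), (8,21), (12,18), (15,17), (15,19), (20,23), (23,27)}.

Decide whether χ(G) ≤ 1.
No, G is not 1-colorable

Edge (2,17) forces its endpoints to differ, so 1 color is not enough.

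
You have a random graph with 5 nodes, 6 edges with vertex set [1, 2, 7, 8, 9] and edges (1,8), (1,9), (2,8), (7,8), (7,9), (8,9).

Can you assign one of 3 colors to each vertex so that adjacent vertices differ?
Yes, G is 3-colorable

A valid 3-coloring: color 1: [8]; color 2: [2, 9]; color 3: [1, 7].
(χ(G) = 3 ≤ 3.)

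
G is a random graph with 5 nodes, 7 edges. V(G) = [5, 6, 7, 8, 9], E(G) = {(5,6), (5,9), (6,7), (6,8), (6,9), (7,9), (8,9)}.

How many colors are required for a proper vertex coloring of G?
χ(G) = 3

Clique number ω(G) = 3 (lower bound: χ ≥ ω).
The clique on [6, 8, 9] has size 3, forcing χ ≥ 3, and the coloring below uses 3 colors, so χ(G) = 3.
A valid 3-coloring: color 1: [9]; color 2: [6]; color 3: [5, 7, 8].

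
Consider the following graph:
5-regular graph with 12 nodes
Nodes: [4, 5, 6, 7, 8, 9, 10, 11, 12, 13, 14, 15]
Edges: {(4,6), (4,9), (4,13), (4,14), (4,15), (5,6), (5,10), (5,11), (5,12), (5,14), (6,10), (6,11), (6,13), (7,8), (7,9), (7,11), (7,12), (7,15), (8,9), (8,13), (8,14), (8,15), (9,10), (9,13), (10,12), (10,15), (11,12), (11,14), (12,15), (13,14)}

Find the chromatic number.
Clique number ω(G) = 3 (lower bound: χ ≥ ω).
Odd cycle [15, 7, 11, 5, 10] needs 3 colors (χ ≥ 3).
Vertex 12 is adjacent to every vertex of [5, 7, 10, 11, 15], which already need 3 colors among themselves, so 12 needs a new color (χ ≥ 4).
The coloring below uses 4 colors, so χ(G) = 4.
A valid 4-coloring: color 1: [4, 8, 10, 11]; color 2: [6, 9, 12, 14]; color 3: [5, 7, 13]; color 4: [15].

χ(G) = 4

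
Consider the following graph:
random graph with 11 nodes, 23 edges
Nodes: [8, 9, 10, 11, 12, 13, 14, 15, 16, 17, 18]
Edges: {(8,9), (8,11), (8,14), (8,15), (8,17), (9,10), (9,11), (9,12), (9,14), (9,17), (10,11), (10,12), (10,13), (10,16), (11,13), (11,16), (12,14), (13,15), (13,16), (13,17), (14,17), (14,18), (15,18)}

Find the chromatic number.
χ(G) = 4

Clique number ω(G) = 4 (lower bound: χ ≥ ω).
The clique on [8, 9, 14, 17] has size 4, forcing χ ≥ 4, and the coloring below uses 4 colors, so χ(G) = 4.
A valid 4-coloring: color 1: [9, 13, 18]; color 2: [11, 14, 15]; color 3: [8, 10]; color 4: [12, 16, 17].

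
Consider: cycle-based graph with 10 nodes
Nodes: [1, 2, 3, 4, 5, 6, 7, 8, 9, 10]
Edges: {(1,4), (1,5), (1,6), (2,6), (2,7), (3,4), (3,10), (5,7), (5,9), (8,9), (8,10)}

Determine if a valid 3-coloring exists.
A valid 3-coloring: color 1: [2, 4, 5, 10]; color 2: [1, 3, 7, 9]; color 3: [6, 8].
(χ(G) = 3 ≤ 3.)

Yes, G is 3-colorable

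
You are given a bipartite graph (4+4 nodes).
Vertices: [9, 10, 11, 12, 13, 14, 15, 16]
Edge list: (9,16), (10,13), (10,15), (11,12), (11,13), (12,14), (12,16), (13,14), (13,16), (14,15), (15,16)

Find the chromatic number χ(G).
χ(G) = 2

Clique number ω(G) = 2 (lower bound: χ ≥ ω).
The graph is bipartite (no odd cycle), so 2 colors suffice: χ(G) = 2.
A valid 2-coloring: color 1: [9, 12, 13, 15]; color 2: [10, 11, 14, 16].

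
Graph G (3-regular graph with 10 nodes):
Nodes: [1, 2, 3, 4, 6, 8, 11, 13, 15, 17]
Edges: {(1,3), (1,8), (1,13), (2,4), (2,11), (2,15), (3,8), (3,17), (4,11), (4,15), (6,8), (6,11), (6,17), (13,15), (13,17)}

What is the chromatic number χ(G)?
Clique number ω(G) = 3 (lower bound: χ ≥ ω).
The clique on [1, 3, 8] has size 3, forcing χ ≥ 3, and the coloring below uses 3 colors, so χ(G) = 3.
A valid 3-coloring: color 1: [3, 4, 6, 13]; color 2: [1, 11, 15, 17]; color 3: [2, 8].

χ(G) = 3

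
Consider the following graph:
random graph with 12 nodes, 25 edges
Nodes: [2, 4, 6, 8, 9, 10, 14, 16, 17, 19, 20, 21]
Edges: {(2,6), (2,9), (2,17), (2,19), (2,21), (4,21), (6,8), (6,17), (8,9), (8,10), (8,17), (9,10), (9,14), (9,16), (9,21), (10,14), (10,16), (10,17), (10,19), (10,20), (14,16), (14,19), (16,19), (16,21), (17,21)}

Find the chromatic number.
χ(G) = 4

Clique number ω(G) = 4 (lower bound: χ ≥ ω).
The clique on [9, 10, 14, 16] has size 4, forcing χ ≥ 4, and the coloring below uses 4 colors, so χ(G) = 4.
A valid 4-coloring: color 1: [6, 10, 21]; color 2: [4, 9, 17, 19, 20]; color 3: [2, 8, 16]; color 4: [14].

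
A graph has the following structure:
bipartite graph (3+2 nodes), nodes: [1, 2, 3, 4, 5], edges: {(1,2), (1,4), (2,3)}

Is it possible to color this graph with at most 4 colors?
A valid 4-coloring: color 1: [2, 4, 5]; color 2: [1, 3].
(χ(G) = 2 ≤ 4.)

Yes, G is 4-colorable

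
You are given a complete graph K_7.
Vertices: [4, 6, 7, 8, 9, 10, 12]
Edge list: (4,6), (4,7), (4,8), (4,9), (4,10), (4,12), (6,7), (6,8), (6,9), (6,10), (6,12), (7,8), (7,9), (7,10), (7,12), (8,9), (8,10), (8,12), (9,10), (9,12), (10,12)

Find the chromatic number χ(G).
Clique number ω(G) = 7 (lower bound: χ ≥ ω).
The clique on [4, 6, 7, 8, 9, 10, 12] has size 7, forcing χ ≥ 7, and the coloring below uses 7 colors, so χ(G) = 7.
A valid 7-coloring: color 1: [9]; color 2: [6]; color 3: [12]; color 4: [7]; color 5: [10]; color 6: [8]; color 7: [4].

χ(G) = 7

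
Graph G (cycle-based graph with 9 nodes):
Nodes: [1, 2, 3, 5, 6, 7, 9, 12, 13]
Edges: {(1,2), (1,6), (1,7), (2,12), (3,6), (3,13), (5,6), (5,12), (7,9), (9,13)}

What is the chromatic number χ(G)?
Clique number ω(G) = 2 (lower bound: χ ≥ ω).
Odd cycle [12, 2, 1, 6, 5] needs 3 colors (χ ≥ 3).
The coloring below uses 3 colors, so χ(G) = 3.
A valid 3-coloring: color 1: [6, 7, 12, 13]; color 2: [1, 3, 5, 9]; color 3: [2].

χ(G) = 3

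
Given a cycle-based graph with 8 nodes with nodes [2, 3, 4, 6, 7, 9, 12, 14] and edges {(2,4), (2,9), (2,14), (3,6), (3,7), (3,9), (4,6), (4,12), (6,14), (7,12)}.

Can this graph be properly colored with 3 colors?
Yes, G is 3-colorable

A valid 3-coloring: color 1: [3, 4, 14]; color 2: [2, 6, 7]; color 3: [9, 12].
(χ(G) = 3 ≤ 3.)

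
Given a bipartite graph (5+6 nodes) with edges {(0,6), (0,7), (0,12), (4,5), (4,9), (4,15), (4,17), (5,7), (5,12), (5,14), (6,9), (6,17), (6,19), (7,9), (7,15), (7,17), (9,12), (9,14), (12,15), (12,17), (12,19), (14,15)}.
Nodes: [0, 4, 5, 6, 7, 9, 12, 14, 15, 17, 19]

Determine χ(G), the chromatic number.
Clique number ω(G) = 2 (lower bound: χ ≥ ω).
The graph is bipartite (no odd cycle), so 2 colors suffice: χ(G) = 2.
A valid 2-coloring: color 1: [4, 6, 7, 12, 14]; color 2: [0, 5, 9, 15, 17, 19].

χ(G) = 2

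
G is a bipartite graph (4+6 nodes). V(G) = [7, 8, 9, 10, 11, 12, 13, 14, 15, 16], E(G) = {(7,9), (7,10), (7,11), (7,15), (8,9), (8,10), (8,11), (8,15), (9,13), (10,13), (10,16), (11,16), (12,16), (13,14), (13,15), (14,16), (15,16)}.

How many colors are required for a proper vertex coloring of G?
Clique number ω(G) = 2 (lower bound: χ ≥ ω).
The graph is bipartite (no odd cycle), so 2 colors suffice: χ(G) = 2.
A valid 2-coloring: color 1: [7, 8, 13, 16]; color 2: [9, 10, 11, 12, 14, 15].

χ(G) = 2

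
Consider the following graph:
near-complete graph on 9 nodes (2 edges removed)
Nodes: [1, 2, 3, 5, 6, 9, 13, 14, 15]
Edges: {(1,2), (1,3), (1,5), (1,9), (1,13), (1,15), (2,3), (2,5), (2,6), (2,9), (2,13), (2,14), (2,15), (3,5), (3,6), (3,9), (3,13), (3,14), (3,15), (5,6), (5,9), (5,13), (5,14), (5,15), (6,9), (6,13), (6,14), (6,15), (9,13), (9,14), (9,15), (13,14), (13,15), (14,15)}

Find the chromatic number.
χ(G) = 8

Clique number ω(G) = 8 (lower bound: χ ≥ ω).
The clique on [2, 3, 5, 6, 9, 13, 14, 15] has size 8, forcing χ ≥ 8, and the coloring below uses 8 colors, so χ(G) = 8.
A valid 8-coloring: color 1: [5]; color 2: [13]; color 3: [2]; color 4: [15]; color 5: [9]; color 6: [3]; color 7: [1, 14]; color 8: [6].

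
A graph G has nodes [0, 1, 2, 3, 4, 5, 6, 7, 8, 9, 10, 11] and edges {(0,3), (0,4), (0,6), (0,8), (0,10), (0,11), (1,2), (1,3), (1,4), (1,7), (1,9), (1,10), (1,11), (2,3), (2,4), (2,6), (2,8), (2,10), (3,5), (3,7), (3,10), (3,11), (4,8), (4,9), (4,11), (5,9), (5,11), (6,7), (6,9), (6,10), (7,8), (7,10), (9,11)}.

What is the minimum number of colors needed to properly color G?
Clique number ω(G) = 4 (lower bound: χ ≥ ω).
The clique on [1, 4, 9, 11] has size 4, forcing χ ≥ 4, and the coloring below uses 4 colors, so χ(G) = 4.
A valid 4-coloring: color 1: [0, 1, 5]; color 2: [3, 4, 6]; color 3: [8, 9, 10]; color 4: [2, 7, 11].

χ(G) = 4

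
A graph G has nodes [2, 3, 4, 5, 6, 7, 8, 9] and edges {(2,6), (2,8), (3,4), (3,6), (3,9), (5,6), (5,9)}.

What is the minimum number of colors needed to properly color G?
Clique number ω(G) = 2 (lower bound: χ ≥ ω).
The graph is bipartite (no odd cycle), so 2 colors suffice: χ(G) = 2.
A valid 2-coloring: color 1: [2, 3, 5, 7]; color 2: [4, 6, 8, 9].

χ(G) = 2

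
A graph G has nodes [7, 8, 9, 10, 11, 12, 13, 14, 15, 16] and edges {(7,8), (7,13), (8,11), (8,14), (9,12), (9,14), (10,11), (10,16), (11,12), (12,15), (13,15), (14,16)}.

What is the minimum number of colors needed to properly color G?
Clique number ω(G) = 2 (lower bound: χ ≥ ω).
Odd cycle [7, 13, 15, 12, 9, 14, 8] needs 3 colors (χ ≥ 3).
The coloring below uses 3 colors, so χ(G) = 3.
A valid 3-coloring: color 1: [7, 11, 14, 15]; color 2: [8, 10, 12, 13]; color 3: [9, 16].

χ(G) = 3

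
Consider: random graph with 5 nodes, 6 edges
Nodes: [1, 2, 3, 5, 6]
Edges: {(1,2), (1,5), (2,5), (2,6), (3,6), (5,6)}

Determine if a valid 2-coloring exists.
No, G is not 2-colorable

The clique on vertices [1, 2, 5] has size 3 > 2, so it alone needs 3 colors.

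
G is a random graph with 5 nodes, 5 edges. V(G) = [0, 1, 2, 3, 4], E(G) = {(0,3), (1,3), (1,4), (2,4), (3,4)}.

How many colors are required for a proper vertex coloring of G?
Clique number ω(G) = 3 (lower bound: χ ≥ ω).
The clique on [1, 3, 4] has size 3, forcing χ ≥ 3, and the coloring below uses 3 colors, so χ(G) = 3.
A valid 3-coloring: color 1: [2, 3]; color 2: [0, 4]; color 3: [1].

χ(G) = 3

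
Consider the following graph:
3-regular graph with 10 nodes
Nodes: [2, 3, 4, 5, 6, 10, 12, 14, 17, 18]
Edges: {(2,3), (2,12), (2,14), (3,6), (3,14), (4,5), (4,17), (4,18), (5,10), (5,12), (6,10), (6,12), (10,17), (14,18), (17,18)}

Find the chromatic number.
χ(G) = 3

Clique number ω(G) = 3 (lower bound: χ ≥ ω).
The clique on [2, 3, 14] has size 3, forcing χ ≥ 3, and the coloring below uses 3 colors, so χ(G) = 3.
A valid 3-coloring: color 1: [3, 10, 12, 18]; color 2: [4, 6, 14]; color 3: [2, 5, 17].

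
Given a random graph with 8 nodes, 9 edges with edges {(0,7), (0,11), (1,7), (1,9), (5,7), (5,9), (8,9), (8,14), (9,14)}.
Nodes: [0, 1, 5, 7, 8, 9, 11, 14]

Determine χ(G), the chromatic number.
Clique number ω(G) = 3 (lower bound: χ ≥ ω).
The clique on [8, 9, 14] has size 3, forcing χ ≥ 3, and the coloring below uses 3 colors, so χ(G) = 3.
A valid 3-coloring: color 1: [7, 9, 11]; color 2: [0, 1, 5, 14]; color 3: [8].

χ(G) = 3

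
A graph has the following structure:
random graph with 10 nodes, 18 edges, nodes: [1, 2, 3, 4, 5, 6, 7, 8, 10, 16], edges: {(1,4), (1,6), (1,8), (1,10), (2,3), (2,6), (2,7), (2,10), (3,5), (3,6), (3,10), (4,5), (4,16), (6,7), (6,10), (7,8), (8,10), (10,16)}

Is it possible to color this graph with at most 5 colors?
Yes, G is 5-colorable

A valid 5-coloring: color 1: [4, 7, 10]; color 2: [5, 6, 8, 16]; color 3: [1, 2]; color 4: [3].
(χ(G) = 4 ≤ 5.)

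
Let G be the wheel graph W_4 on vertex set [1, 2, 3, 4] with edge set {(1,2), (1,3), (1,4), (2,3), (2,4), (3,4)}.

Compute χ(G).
χ(G) = 4

Clique number ω(G) = 4 (lower bound: χ ≥ ω).
The clique on [1, 2, 3, 4] has size 4, forcing χ ≥ 4, and the coloring below uses 4 colors, so χ(G) = 4.
A valid 4-coloring: color 1: [3]; color 2: [2]; color 3: [4]; color 4: [1].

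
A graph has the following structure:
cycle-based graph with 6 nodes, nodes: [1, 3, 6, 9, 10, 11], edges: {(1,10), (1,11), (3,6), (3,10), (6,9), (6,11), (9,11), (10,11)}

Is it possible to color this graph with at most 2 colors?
The clique on vertices [1, 10, 11] has size 3 > 2, so it alone needs 3 colors.

No, G is not 2-colorable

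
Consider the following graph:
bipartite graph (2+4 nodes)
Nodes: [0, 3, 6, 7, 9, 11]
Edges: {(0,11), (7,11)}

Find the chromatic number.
χ(G) = 2

Clique number ω(G) = 2 (lower bound: χ ≥ ω).
The graph is bipartite (no odd cycle), so 2 colors suffice: χ(G) = 2.
A valid 2-coloring: color 1: [3, 6, 9, 11]; color 2: [0, 7].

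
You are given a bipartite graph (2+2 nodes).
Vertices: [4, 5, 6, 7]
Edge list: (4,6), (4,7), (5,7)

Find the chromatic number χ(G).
Clique number ω(G) = 2 (lower bound: χ ≥ ω).
The graph is bipartite (no odd cycle), so 2 colors suffice: χ(G) = 2.
A valid 2-coloring: color 1: [4, 5]; color 2: [6, 7].

χ(G) = 2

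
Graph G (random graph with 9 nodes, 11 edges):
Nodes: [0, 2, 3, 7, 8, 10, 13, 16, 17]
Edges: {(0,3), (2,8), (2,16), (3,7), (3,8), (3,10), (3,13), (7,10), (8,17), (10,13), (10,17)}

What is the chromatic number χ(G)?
χ(G) = 3

Clique number ω(G) = 3 (lower bound: χ ≥ ω).
The clique on [3, 10, 13] has size 3, forcing χ ≥ 3, and the coloring below uses 3 colors, so χ(G) = 3.
A valid 3-coloring: color 1: [2, 3, 17]; color 2: [0, 8, 10, 16]; color 3: [7, 13].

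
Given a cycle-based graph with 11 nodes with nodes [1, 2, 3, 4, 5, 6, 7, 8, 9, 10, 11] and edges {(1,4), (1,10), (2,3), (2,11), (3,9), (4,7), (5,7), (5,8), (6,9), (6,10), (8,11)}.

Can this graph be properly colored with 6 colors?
Yes, G is 6-colorable

A valid 6-coloring: color 1: [1, 3, 6, 7, 8]; color 2: [4, 5, 9, 10, 11]; color 3: [2].
(χ(G) = 3 ≤ 6.)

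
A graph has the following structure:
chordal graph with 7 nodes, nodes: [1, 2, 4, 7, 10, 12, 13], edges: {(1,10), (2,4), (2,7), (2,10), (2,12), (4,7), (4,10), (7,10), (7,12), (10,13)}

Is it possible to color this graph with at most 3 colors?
The clique on vertices [2, 4, 7, 10] has size 4 > 3, so it alone needs 4 colors.

No, G is not 3-colorable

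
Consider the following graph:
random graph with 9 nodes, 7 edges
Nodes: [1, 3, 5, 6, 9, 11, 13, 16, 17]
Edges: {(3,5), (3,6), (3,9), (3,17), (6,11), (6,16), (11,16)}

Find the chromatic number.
Clique number ω(G) = 3 (lower bound: χ ≥ ω).
The clique on [6, 11, 16] has size 3, forcing χ ≥ 3, and the coloring below uses 3 colors, so χ(G) = 3.
A valid 3-coloring: color 1: [1, 3, 11, 13]; color 2: [5, 6, 9, 17]; color 3: [16].

χ(G) = 3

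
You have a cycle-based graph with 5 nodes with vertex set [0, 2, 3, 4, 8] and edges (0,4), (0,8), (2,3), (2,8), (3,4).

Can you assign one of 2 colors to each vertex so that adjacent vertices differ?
Odd cycle [8, 0, 4, 3, 2] needs 3 colors (χ ≥ 3).
Hence χ(G) ≥ 3 > 2, so no proper 2-coloring exists.

No, G is not 2-colorable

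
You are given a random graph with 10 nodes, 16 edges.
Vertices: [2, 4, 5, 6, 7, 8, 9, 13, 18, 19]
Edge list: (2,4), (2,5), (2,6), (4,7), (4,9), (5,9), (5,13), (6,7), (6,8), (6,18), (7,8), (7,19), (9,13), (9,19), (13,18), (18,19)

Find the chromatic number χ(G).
χ(G) = 3

Clique number ω(G) = 3 (lower bound: χ ≥ ω).
The clique on [5, 9, 13] has size 3, forcing χ ≥ 3, and the coloring below uses 3 colors, so χ(G) = 3.
A valid 3-coloring: color 1: [2, 7, 9, 18]; color 2: [4, 5, 6, 19]; color 3: [8, 13].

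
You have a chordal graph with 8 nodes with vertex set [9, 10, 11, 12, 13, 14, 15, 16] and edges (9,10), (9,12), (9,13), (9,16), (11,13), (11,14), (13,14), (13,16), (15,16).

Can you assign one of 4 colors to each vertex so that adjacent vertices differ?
A valid 4-coloring: color 1: [10, 12, 13, 15]; color 2: [9, 14]; color 3: [11, 16].
(χ(G) = 3 ≤ 4.)

Yes, G is 4-colorable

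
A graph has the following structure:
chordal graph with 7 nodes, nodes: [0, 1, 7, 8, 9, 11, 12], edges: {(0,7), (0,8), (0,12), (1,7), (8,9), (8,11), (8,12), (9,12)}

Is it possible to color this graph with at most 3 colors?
Yes, G is 3-colorable

A valid 3-coloring: color 1: [7, 8]; color 2: [0, 1, 9, 11]; color 3: [12].
(χ(G) = 3 ≤ 3.)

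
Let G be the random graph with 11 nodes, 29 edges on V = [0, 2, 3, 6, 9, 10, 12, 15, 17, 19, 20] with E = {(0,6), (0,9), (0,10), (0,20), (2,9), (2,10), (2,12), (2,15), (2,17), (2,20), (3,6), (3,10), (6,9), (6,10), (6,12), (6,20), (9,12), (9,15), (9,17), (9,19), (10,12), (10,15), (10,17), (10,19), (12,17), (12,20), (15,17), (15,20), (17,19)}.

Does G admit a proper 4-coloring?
Yes, G is 4-colorable

A valid 4-coloring: color 1: [9, 10, 20]; color 2: [2, 6, 19]; color 3: [0, 3, 12, 15]; color 4: [17].
(χ(G) = 4 ≤ 4.)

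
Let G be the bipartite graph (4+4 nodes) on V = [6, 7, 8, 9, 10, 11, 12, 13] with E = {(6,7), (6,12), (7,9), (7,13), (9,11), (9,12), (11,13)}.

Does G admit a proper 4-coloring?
A valid 4-coloring: color 1: [6, 8, 9, 10, 13]; color 2: [7, 11, 12].
(χ(G) = 2 ≤ 4.)

Yes, G is 4-colorable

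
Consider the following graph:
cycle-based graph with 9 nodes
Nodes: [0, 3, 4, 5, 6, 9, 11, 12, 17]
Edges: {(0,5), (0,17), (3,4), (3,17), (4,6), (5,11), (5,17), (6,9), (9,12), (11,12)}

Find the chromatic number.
Clique number ω(G) = 3 (lower bound: χ ≥ ω).
The clique on [0, 5, 17] has size 3, forcing χ ≥ 3, and the coloring below uses 3 colors, so χ(G) = 3.
A valid 3-coloring: color 1: [4, 9, 11, 17]; color 2: [3, 5, 6, 12]; color 3: [0].

χ(G) = 3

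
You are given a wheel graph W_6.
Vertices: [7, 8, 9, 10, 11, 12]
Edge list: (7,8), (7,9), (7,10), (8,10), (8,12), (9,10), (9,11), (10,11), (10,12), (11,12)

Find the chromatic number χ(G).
χ(G) = 4

Clique number ω(G) = 3 (lower bound: χ ≥ ω).
Odd cycle [7, 9, 11, 12, 8] needs 3 colors (χ ≥ 3).
Vertex 10 is adjacent to every vertex of [7, 8, 9, 11, 12], which already need 3 colors among themselves, so 10 needs a new color (χ ≥ 4).
The coloring below uses 4 colors, so χ(G) = 4.
A valid 4-coloring: color 1: [10]; color 2: [7, 12]; color 3: [8, 9]; color 4: [11].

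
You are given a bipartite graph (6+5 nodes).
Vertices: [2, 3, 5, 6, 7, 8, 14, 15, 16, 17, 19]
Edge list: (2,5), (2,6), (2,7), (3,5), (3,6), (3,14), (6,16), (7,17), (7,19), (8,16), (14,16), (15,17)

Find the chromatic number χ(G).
χ(G) = 2

Clique number ω(G) = 2 (lower bound: χ ≥ ω).
The graph is bipartite (no odd cycle), so 2 colors suffice: χ(G) = 2.
A valid 2-coloring: color 1: [5, 6, 7, 8, 14, 15]; color 2: [2, 3, 16, 17, 19].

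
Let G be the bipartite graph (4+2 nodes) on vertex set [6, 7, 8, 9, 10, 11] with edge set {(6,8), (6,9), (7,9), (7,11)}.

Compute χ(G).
χ(G) = 2

Clique number ω(G) = 2 (lower bound: χ ≥ ω).
The graph is bipartite (no odd cycle), so 2 colors suffice: χ(G) = 2.
A valid 2-coloring: color 1: [8, 9, 10, 11]; color 2: [6, 7].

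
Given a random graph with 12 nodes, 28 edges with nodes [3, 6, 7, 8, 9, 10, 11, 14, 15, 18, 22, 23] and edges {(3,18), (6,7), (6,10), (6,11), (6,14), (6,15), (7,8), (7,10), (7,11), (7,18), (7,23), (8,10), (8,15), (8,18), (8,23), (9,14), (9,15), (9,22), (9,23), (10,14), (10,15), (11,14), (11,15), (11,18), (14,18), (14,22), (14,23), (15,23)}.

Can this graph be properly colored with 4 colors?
A valid 4-coloring: color 1: [3, 7, 14, 15]; color 2: [10, 18, 22, 23]; color 3: [6, 8, 9]; color 4: [11].
(χ(G) = 4 ≤ 4.)

Yes, G is 4-colorable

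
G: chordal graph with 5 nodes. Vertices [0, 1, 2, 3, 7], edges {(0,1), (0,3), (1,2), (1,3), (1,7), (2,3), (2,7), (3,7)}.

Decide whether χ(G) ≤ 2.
No, G is not 2-colorable

The clique on vertices [1, 2, 3, 7] has size 4 > 2, so it alone needs 4 colors.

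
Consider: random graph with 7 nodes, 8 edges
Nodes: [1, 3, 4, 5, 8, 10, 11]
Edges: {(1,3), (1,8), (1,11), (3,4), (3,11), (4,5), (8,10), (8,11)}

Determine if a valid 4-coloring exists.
Yes, G is 4-colorable

A valid 4-coloring: color 1: [4, 10, 11]; color 2: [1, 5]; color 3: [3, 8].
(χ(G) = 3 ≤ 4.)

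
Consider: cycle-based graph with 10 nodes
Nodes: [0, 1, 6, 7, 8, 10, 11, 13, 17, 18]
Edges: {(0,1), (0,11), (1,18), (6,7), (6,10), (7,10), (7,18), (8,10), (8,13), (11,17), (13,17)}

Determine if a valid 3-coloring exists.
Yes, G is 3-colorable

A valid 3-coloring: color 1: [1, 7, 11, 13]; color 2: [0, 10, 17, 18]; color 3: [6, 8].
(χ(G) = 3 ≤ 3.)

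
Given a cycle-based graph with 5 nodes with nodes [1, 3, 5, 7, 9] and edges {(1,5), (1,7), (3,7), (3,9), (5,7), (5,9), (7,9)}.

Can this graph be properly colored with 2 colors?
No, G is not 2-colorable

The clique on vertices [3, 7, 9] has size 3 > 2, so it alone needs 3 colors.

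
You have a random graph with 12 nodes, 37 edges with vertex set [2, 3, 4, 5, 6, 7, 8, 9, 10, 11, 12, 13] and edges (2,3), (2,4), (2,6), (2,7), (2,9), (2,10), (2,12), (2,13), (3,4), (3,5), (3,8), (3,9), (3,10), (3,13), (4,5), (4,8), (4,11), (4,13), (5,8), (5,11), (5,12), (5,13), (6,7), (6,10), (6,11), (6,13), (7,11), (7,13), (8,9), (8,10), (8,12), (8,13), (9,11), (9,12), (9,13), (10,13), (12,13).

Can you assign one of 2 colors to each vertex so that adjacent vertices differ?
The clique on vertices [3, 4, 5, 8, 13] has size 5 > 2, so it alone needs 5 colors.

No, G is not 2-colorable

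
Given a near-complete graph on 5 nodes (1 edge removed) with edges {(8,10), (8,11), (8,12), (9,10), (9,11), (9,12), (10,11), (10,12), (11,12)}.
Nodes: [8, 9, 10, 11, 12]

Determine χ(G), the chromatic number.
χ(G) = 4

Clique number ω(G) = 4 (lower bound: χ ≥ ω).
The clique on [8, 10, 11, 12] has size 4, forcing χ ≥ 4, and the coloring below uses 4 colors, so χ(G) = 4.
A valid 4-coloring: color 1: [10]; color 2: [12]; color 3: [11]; color 4: [8, 9].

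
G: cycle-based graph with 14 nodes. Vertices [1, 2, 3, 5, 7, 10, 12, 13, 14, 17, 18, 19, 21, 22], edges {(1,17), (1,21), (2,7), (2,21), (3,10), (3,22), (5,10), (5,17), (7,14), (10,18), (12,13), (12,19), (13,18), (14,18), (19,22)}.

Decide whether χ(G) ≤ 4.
A valid 4-coloring: color 1: [7, 10, 12, 17, 21, 22]; color 2: [1, 2, 3, 5, 18, 19]; color 3: [13, 14].
(χ(G) = 3 ≤ 4.)

Yes, G is 4-colorable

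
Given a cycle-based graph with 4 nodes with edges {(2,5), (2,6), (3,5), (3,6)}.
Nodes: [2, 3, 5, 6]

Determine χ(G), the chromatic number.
χ(G) = 2

Clique number ω(G) = 2 (lower bound: χ ≥ ω).
The graph is bipartite (no odd cycle), so 2 colors suffice: χ(G) = 2.
A valid 2-coloring: color 1: [2, 3]; color 2: [5, 6].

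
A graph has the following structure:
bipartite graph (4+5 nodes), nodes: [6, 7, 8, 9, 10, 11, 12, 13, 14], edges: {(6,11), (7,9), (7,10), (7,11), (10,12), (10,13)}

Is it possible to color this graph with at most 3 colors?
Yes, G is 3-colorable

A valid 3-coloring: color 1: [6, 7, 8, 12, 13, 14]; color 2: [9, 10, 11].
(χ(G) = 2 ≤ 3.)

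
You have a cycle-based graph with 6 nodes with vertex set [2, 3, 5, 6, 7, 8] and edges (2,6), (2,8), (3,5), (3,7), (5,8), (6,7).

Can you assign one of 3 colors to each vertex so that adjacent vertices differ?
A valid 3-coloring: color 1: [2, 5, 7]; color 2: [3, 6, 8].
(χ(G) = 2 ≤ 3.)

Yes, G is 3-colorable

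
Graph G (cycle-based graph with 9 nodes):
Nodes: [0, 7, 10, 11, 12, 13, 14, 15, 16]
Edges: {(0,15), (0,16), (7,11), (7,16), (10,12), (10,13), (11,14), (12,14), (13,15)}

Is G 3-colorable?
A valid 3-coloring: color 1: [0, 11, 12, 13]; color 2: [10, 14, 15, 16]; color 3: [7].
(χ(G) = 3 ≤ 3.)

Yes, G is 3-colorable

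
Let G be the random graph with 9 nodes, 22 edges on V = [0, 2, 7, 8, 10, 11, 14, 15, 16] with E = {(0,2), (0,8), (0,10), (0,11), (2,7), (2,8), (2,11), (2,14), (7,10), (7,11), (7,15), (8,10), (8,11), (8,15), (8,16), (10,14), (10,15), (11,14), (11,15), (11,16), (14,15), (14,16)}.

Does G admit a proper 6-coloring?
Yes, G is 6-colorable

A valid 6-coloring: color 1: [10, 11]; color 2: [7, 8, 14]; color 3: [2, 15, 16]; color 4: [0].
(χ(G) = 4 ≤ 6.)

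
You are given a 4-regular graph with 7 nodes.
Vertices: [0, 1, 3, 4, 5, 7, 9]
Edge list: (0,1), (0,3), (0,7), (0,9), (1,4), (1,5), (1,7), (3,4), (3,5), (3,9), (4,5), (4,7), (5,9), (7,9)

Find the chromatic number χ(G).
χ(G) = 4

Clique number ω(G) = 3 (lower bound: χ ≥ ω).
Suppose a proper 3-coloring c exists. The clique [0, 1, 7] takes 3 distinct colors; by symmetry let c(0) = 1, c(1) = 2, c(7) = 3.
- Vertex 4: neighbors [1, 7] already have colors [2, 3] ⇒ c(4) = 1.
- Vertex 5: neighbors [4, 1] already have colors [1, 2] ⇒ c(5) = 3.
- Vertex 3: neighbors [0, 5] already have colors [1, 3] ⇒ c(3) = 2.
- Vertex 9: neighbors [0, 3, 5] already have colors [1, 2, 3] — all 3 colors blocked. Contradiction.
The forced assignments end in a contradiction, so G has no proper 3-coloring (χ ≥ 4).
The coloring below uses 4 colors, so χ(G) = 4.
A valid 4-coloring: color 1: [1, 9]; color 2: [0, 4]; color 3: [5, 7]; color 4: [3].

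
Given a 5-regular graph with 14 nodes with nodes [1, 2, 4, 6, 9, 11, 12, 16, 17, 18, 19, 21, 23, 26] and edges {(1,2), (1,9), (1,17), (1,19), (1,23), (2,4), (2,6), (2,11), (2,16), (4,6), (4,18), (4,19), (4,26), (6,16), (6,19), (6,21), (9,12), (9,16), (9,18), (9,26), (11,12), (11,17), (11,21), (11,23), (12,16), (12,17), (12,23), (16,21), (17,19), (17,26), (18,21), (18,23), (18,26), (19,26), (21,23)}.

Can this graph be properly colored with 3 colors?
No, G is not 3-colorable

Suppose a proper 3-coloring c exists. The clique [1, 17, 19] takes 3 distinct colors; by symmetry let c(1) = 1, c(17) = 2, c(19) = 3.
- Vertex 26: neighbors [17, 19] already have colors [2, 3] ⇒ c(26) = 1.
- Vertex 4: neighbors [26, 19] already have colors [1, 3] ⇒ c(4) = 2.
- Vertex 2: neighbors [1, 4] already have colors [1, 2] ⇒ c(2) = 3.
- Vertex 11: neighbors [17, 2] already have colors [2, 3] ⇒ c(11) = 1.
- Vertex 12: neighbors [11, 17] already have colors [1, 2] ⇒ c(12) = 3.
- Vertex 18: neighbors [26, 4] already have colors [1, 2] ⇒ c(18) = 3.
- Vertex 21: neighbors [11, 18] already have colors [1, 3] ⇒ c(21) = 2.
- Vertex 23: neighbors [1, 21, 12] already have colors [1, 2, 3] — all 3 colors blocked. Contradiction.
The forced assignments end in a contradiction, so G has no proper 3-coloring (χ ≥ 4).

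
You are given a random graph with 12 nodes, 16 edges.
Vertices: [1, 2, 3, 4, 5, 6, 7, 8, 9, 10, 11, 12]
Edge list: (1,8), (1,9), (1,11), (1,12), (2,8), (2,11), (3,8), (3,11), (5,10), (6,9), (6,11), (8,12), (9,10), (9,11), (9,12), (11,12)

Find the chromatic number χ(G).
χ(G) = 4

Clique number ω(G) = 4 (lower bound: χ ≥ ω).
The clique on [1, 9, 11, 12] has size 4, forcing χ ≥ 4, and the coloring below uses 4 colors, so χ(G) = 4.
A valid 4-coloring: color 1: [4, 7, 8, 10, 11]; color 2: [2, 3, 5, 9]; color 3: [6, 12]; color 4: [1].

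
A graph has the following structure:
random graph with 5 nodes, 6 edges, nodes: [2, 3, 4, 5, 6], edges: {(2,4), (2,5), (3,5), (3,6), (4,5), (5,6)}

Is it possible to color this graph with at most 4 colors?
Yes, G is 4-colorable

A valid 4-coloring: color 1: [5]; color 2: [4, 6]; color 3: [2, 3].
(χ(G) = 3 ≤ 4.)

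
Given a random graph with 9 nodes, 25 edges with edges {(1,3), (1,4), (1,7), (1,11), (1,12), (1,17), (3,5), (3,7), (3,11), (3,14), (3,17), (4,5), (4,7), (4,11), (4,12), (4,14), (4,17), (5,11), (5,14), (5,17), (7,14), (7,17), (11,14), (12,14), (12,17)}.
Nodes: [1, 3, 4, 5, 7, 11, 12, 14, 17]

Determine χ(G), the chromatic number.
χ(G) = 4

Clique number ω(G) = 4 (lower bound: χ ≥ ω).
The clique on [1, 3, 7, 17] has size 4, forcing χ ≥ 4, and the coloring below uses 4 colors, so χ(G) = 4.
A valid 4-coloring: color 1: [3, 4]; color 2: [14, 17]; color 3: [1, 5]; color 4: [7, 11, 12].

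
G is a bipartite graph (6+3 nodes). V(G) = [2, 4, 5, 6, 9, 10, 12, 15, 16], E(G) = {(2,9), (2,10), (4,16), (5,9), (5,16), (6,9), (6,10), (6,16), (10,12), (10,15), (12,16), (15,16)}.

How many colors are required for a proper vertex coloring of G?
χ(G) = 2

Clique number ω(G) = 2 (lower bound: χ ≥ ω).
The graph is bipartite (no odd cycle), so 2 colors suffice: χ(G) = 2.
A valid 2-coloring: color 1: [9, 10, 16]; color 2: [2, 4, 5, 6, 12, 15].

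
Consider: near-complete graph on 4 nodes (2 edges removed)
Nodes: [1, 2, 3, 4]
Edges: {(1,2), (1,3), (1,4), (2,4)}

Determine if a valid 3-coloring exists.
Yes, G is 3-colorable

A valid 3-coloring: color 1: [1]; color 2: [3, 4]; color 3: [2].
(χ(G) = 3 ≤ 3.)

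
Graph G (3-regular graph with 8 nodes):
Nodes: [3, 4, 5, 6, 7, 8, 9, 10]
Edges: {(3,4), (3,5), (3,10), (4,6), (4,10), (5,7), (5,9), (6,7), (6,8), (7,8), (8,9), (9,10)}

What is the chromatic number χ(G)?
Clique number ω(G) = 3 (lower bound: χ ≥ ω).
The clique on [3, 4, 10] has size 3, forcing χ ≥ 3, and the coloring below uses 3 colors, so χ(G) = 3.
A valid 3-coloring: color 1: [3, 7, 9]; color 2: [5, 6, 10]; color 3: [4, 8].

χ(G) = 3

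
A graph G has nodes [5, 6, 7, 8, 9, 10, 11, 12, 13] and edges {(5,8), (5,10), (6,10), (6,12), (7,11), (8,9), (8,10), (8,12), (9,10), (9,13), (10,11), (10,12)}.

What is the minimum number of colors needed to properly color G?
χ(G) = 3

Clique number ω(G) = 3 (lower bound: χ ≥ ω).
The clique on [8, 9, 10] has size 3, forcing χ ≥ 3, and the coloring below uses 3 colors, so χ(G) = 3.
A valid 3-coloring: color 1: [7, 10, 13]; color 2: [6, 8, 11]; color 3: [5, 9, 12].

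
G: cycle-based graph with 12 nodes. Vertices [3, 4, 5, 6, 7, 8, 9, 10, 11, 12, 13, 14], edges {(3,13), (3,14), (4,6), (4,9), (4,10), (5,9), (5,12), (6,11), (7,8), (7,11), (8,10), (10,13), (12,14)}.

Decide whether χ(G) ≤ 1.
No, G is not 1-colorable

Edge (3,13) forces its endpoints to differ, so 1 color is not enough.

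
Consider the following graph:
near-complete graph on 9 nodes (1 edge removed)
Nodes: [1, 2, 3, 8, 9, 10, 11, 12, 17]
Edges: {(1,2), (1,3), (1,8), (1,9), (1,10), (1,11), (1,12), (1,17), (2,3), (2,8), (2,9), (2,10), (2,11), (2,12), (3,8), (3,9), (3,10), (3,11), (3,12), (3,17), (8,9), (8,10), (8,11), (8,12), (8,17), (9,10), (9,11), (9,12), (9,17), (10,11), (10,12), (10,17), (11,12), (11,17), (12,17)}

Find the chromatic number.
Clique number ω(G) = 8 (lower bound: χ ≥ ω).
The clique on [1, 3, 8, 9, 10, 11, 12, 17] has size 8, forcing χ ≥ 8, and the coloring below uses 8 colors, so χ(G) = 8.
A valid 8-coloring: color 1: [8]; color 2: [9]; color 3: [11]; color 4: [3]; color 5: [10]; color 6: [1]; color 7: [12]; color 8: [2, 17].

χ(G) = 8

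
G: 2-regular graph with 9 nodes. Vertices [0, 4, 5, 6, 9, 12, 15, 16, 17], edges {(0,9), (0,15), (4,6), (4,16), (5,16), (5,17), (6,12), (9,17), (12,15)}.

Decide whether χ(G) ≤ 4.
Yes, G is 4-colorable

A valid 4-coloring: color 1: [5, 6, 9, 15]; color 2: [0, 4, 12, 17]; color 3: [16].
(χ(G) = 3 ≤ 4.)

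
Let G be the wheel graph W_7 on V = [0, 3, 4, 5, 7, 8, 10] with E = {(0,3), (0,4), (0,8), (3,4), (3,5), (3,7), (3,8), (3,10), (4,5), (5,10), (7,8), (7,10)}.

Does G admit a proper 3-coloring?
A valid 3-coloring: color 1: [3]; color 2: [0, 5, 7]; color 3: [4, 8, 10].
(χ(G) = 3 ≤ 3.)

Yes, G is 3-colorable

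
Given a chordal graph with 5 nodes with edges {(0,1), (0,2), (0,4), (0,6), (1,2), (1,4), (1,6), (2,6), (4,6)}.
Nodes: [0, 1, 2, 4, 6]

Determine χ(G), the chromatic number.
Clique number ω(G) = 4 (lower bound: χ ≥ ω).
The clique on [0, 1, 2, 6] has size 4, forcing χ ≥ 4, and the coloring below uses 4 colors, so χ(G) = 4.
A valid 4-coloring: color 1: [1]; color 2: [6]; color 3: [0]; color 4: [2, 4].

χ(G) = 4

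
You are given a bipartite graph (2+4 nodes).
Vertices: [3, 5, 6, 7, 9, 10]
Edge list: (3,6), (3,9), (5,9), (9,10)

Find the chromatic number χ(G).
Clique number ω(G) = 2 (lower bound: χ ≥ ω).
The graph is bipartite (no odd cycle), so 2 colors suffice: χ(G) = 2.
A valid 2-coloring: color 1: [6, 7, 9]; color 2: [3, 5, 10].

χ(G) = 2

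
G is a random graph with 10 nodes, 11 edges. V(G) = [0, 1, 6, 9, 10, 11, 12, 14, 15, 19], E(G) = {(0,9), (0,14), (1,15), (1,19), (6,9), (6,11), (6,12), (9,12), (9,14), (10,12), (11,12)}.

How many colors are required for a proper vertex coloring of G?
χ(G) = 3

Clique number ω(G) = 3 (lower bound: χ ≥ ω).
The clique on [0, 9, 14] has size 3, forcing χ ≥ 3, and the coloring below uses 3 colors, so χ(G) = 3.
A valid 3-coloring: color 1: [1, 12, 14]; color 2: [9, 10, 11, 15, 19]; color 3: [0, 6].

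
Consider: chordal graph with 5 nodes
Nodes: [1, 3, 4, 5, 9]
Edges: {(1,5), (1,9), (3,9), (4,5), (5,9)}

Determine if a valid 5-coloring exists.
A valid 5-coloring: color 1: [3, 5]; color 2: [4, 9]; color 3: [1].
(χ(G) = 3 ≤ 5.)

Yes, G is 5-colorable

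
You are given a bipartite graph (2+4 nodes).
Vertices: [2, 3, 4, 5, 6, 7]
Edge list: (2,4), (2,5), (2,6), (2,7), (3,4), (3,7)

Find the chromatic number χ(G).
Clique number ω(G) = 2 (lower bound: χ ≥ ω).
The graph is bipartite (no odd cycle), so 2 colors suffice: χ(G) = 2.
A valid 2-coloring: color 1: [2, 3]; color 2: [4, 5, 6, 7].

χ(G) = 2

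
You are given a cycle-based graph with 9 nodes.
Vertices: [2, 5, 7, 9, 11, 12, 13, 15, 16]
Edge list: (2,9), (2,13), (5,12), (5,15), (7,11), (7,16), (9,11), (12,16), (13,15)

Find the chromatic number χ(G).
χ(G) = 3

Clique number ω(G) = 2 (lower bound: χ ≥ ω).
Odd cycle [7, 16, 12, 5, 15, 13, 2, 9, 11] needs 3 colors (χ ≥ 3).
The coloring below uses 3 colors, so χ(G) = 3.
A valid 3-coloring: color 1: [7, 9, 12, 15]; color 2: [5, 11, 13, 16]; color 3: [2].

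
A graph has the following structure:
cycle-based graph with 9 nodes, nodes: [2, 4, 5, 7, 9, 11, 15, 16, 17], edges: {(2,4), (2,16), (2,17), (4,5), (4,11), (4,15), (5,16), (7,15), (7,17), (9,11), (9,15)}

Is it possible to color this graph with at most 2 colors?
Odd cycle [2, 17, 7, 15, 9, 11, 4] needs 3 colors (χ ≥ 3).
Hence χ(G) ≥ 3 > 2, so no proper 2-coloring exists.

No, G is not 2-colorable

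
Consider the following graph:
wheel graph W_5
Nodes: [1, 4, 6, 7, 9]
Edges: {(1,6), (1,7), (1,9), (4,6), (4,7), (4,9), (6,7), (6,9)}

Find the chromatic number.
Clique number ω(G) = 3 (lower bound: χ ≥ ω).
The clique on [1, 6, 9] has size 3, forcing χ ≥ 3, and the coloring below uses 3 colors, so χ(G) = 3.
A valid 3-coloring: color 1: [6]; color 2: [1, 4]; color 3: [7, 9].

χ(G) = 3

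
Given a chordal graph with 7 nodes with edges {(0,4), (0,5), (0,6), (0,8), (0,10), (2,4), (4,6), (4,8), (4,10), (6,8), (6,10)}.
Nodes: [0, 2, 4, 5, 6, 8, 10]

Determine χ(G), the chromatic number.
Clique number ω(G) = 4 (lower bound: χ ≥ ω).
The clique on [0, 4, 6, 8] has size 4, forcing χ ≥ 4, and the coloring below uses 4 colors, so χ(G) = 4.
A valid 4-coloring: color 1: [4, 5]; color 2: [0, 2]; color 3: [6]; color 4: [8, 10].

χ(G) = 4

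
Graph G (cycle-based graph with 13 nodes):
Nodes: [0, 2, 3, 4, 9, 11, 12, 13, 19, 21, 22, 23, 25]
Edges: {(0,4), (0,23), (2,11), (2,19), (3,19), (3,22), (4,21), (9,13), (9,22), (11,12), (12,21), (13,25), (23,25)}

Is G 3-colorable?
A valid 3-coloring: color 1: [0, 2, 3, 9, 12, 25]; color 2: [11, 13, 19, 21, 22, 23]; color 3: [4].
(χ(G) = 3 ≤ 3.)

Yes, G is 3-colorable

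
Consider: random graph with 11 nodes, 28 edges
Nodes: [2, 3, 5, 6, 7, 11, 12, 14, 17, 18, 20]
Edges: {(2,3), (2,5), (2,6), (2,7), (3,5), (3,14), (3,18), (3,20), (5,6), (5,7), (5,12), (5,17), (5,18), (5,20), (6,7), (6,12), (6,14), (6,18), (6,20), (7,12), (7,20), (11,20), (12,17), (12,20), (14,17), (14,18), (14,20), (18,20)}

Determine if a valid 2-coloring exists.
No, G is not 2-colorable

The clique on vertices [5, 6, 7, 12, 20] has size 5 > 2, so it alone needs 5 colors.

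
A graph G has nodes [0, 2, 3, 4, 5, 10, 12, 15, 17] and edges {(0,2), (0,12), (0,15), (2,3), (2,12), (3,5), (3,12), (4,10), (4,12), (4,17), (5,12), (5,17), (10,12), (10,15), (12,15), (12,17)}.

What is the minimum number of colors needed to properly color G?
χ(G) = 3

Clique number ω(G) = 3 (lower bound: χ ≥ ω).
The clique on [0, 2, 12] has size 3, forcing χ ≥ 3, and the coloring below uses 3 colors, so χ(G) = 3.
A valid 3-coloring: color 1: [12]; color 2: [0, 3, 10, 17]; color 3: [2, 4, 5, 15].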